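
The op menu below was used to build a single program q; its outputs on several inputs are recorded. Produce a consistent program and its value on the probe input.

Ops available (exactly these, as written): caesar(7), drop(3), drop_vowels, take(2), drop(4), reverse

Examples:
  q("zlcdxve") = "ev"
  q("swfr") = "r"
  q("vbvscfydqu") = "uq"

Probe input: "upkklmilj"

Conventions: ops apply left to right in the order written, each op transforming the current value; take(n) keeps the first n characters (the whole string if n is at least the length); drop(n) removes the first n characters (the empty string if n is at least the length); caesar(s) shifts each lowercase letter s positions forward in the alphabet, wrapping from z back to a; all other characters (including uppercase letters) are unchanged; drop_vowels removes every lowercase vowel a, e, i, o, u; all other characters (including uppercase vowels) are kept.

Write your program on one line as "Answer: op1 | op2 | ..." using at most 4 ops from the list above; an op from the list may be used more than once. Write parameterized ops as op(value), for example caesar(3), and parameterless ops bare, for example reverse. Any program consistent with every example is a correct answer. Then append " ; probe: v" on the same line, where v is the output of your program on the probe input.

drop(3) | reverse | take(2) ; probe: "jl"

Check, running the answer program on each example:
  "zlcdxve" -> "dxve" -> "evxd" -> "ev"
  "swfr" -> "r" -> "r" -> "r"
  "vbvscfydqu" -> "scfydqu" -> "uqdyfcs" -> "uq"
  probe: "upkklmilj" -> "klmilj" -> "jlimlk" -> "jl"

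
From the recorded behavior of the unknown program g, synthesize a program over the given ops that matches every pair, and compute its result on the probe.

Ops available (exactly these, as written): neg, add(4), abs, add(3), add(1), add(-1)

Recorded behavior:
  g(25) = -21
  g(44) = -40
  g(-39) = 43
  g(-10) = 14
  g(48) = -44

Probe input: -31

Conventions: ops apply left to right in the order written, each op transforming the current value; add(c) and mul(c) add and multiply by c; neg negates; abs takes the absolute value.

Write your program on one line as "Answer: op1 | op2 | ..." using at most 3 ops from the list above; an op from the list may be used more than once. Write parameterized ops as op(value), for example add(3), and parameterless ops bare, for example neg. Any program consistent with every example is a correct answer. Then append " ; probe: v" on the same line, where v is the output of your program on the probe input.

neg | add(4) ; probe: 35

Check, running the answer program on each example:
  25 -> -25 -> -21
  44 -> -44 -> -40
  -39 -> 39 -> 43
  -10 -> 10 -> 14
  48 -> -48 -> -44
  probe: -31 -> 31 -> 35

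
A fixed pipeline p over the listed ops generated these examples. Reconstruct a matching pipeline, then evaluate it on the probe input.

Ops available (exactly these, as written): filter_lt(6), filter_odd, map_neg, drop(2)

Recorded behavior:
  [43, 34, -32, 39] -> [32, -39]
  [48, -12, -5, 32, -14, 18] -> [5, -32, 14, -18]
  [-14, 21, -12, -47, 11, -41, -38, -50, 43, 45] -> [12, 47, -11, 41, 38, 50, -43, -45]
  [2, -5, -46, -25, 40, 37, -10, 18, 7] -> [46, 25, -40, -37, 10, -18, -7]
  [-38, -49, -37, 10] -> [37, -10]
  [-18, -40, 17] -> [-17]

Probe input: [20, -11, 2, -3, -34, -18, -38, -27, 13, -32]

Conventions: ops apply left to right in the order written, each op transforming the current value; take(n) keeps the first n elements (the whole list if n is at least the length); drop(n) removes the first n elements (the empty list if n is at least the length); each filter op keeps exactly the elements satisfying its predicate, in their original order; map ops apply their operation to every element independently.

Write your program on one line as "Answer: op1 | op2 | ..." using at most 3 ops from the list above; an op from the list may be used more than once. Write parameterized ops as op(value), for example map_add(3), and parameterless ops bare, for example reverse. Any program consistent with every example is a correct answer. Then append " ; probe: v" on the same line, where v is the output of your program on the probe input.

drop(2) | map_neg ; probe: [-2, 3, 34, 18, 38, 27, -13, 32]

Check, running the answer program on each example:
  [43, 34, -32, 39] -> [-32, 39] -> [32, -39]
  [48, -12, -5, 32, -14, 18] -> [-5, 32, -14, 18] -> [5, -32, 14, -18]
  [-14, 21, -12, -47, 11, -41, -38, -50, 43, 45] -> [-12, -47, 11, -41, -38, -50, 43, 45] -> [12, 47, -11, 41, 38, 50, -43, -45]
  [2, -5, -46, -25, 40, 37, -10, 18, 7] -> [-46, -25, 40, 37, -10, 18, 7] -> [46, 25, -40, -37, 10, -18, -7]
  [-38, -49, -37, 10] -> [-37, 10] -> [37, -10]
  [-18, -40, 17] -> [17] -> [-17]
  probe: [20, -11, 2, -3, -34, -18, -38, -27, 13, -32] -> [2, -3, -34, -18, -38, -27, 13, -32] -> [-2, 3, 34, 18, 38, 27, -13, 32]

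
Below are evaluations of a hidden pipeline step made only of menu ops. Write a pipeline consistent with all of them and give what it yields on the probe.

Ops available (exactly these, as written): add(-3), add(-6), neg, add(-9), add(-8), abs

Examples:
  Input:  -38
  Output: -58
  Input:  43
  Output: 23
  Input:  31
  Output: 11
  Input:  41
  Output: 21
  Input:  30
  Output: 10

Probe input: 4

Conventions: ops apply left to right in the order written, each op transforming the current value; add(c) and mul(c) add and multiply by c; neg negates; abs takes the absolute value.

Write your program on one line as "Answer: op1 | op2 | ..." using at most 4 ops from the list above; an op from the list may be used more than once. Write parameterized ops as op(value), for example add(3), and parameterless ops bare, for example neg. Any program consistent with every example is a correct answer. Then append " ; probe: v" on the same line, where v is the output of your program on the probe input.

add(-9) | add(-3) | add(-8) ; probe: -16

Check, running the answer program on each example:
  -38 -> -47 -> -50 -> -58
  43 -> 34 -> 31 -> 23
  31 -> 22 -> 19 -> 11
  41 -> 32 -> 29 -> 21
  30 -> 21 -> 18 -> 10
  probe: 4 -> -5 -> -8 -> -16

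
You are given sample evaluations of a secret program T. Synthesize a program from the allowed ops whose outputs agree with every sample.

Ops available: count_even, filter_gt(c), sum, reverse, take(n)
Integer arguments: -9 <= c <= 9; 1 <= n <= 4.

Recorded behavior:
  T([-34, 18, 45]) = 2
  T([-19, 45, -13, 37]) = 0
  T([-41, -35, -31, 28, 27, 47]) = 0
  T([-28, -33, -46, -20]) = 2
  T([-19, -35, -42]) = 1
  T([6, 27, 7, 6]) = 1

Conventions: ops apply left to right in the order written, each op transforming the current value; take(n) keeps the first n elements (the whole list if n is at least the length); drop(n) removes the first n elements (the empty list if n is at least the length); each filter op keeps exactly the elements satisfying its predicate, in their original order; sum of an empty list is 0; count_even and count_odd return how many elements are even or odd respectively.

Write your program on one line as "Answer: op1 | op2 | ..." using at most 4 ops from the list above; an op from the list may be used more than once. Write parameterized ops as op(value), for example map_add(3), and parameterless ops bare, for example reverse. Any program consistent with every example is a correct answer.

take(3) | reverse | count_even

Check, running the answer program on each example:
  [-34, 18, 45] -> [-34, 18, 45] -> [45, 18, -34] -> 2
  [-19, 45, -13, 37] -> [-19, 45, -13] -> [-13, 45, -19] -> 0
  [-41, -35, -31, 28, 27, 47] -> [-41, -35, -31] -> [-31, -35, -41] -> 0
  [-28, -33, -46, -20] -> [-28, -33, -46] -> [-46, -33, -28] -> 2
  [-19, -35, -42] -> [-19, -35, -42] -> [-42, -35, -19] -> 1
  [6, 27, 7, 6] -> [6, 27, 7] -> [7, 27, 6] -> 1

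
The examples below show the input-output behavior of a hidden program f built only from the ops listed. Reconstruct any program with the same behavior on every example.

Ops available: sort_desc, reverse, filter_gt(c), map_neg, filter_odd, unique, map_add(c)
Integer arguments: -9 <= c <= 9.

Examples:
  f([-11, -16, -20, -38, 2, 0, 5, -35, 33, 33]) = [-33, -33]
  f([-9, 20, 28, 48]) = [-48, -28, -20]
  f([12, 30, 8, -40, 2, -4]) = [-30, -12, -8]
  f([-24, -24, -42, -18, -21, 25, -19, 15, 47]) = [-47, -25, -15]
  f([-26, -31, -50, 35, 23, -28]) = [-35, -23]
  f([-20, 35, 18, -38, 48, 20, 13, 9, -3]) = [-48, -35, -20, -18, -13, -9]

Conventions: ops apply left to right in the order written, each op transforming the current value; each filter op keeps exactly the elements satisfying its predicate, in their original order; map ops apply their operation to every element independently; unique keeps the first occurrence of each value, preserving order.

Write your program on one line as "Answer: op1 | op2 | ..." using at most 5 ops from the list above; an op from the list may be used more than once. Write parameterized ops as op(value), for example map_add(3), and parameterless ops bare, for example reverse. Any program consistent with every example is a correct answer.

reverse | filter_gt(5) | sort_desc | map_neg

Check, running the answer program on each example:
  [-11, -16, -20, -38, 2, 0, 5, -35, 33, 33] -> [33, 33, -35, 5, 0, 2, -38, -20, -16, -11] -> [33, 33] -> [33, 33] -> [-33, -33]
  [-9, 20, 28, 48] -> [48, 28, 20, -9] -> [48, 28, 20] -> [48, 28, 20] -> [-48, -28, -20]
  [12, 30, 8, -40, 2, -4] -> [-4, 2, -40, 8, 30, 12] -> [8, 30, 12] -> [30, 12, 8] -> [-30, -12, -8]
  [-24, -24, -42, -18, -21, 25, -19, 15, 47] -> [47, 15, -19, 25, -21, -18, -42, -24, -24] -> [47, 15, 25] -> [47, 25, 15] -> [-47, -25, -15]
  [-26, -31, -50, 35, 23, -28] -> [-28, 23, 35, -50, -31, -26] -> [23, 35] -> [35, 23] -> [-35, -23]
  [-20, 35, 18, -38, 48, 20, 13, 9, -3] -> [-3, 9, 13, 20, 48, -38, 18, 35, -20] -> [9, 13, 20, 48, 18, 35] -> [48, 35, 20, 18, 13, 9] -> [-48, -35, -20, -18, -13, -9]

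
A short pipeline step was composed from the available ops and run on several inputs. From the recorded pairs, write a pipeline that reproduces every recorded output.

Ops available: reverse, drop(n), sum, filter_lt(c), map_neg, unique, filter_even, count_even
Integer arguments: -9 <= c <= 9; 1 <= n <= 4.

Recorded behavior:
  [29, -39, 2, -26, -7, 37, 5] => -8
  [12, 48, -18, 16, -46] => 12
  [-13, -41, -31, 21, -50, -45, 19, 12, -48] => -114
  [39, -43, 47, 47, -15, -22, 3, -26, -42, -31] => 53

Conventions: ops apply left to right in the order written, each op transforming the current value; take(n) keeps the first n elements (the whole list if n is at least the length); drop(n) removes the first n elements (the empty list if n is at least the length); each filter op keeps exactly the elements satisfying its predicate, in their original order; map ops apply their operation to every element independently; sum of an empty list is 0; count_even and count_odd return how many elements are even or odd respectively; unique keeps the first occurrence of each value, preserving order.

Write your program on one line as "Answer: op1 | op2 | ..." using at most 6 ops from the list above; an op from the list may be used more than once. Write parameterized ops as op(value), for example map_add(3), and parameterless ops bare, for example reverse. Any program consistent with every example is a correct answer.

reverse | map_neg | drop(4) | map_neg | sum

Check, running the answer program on each example:
  [29, -39, 2, -26, -7, 37, 5] -> [5, 37, -7, -26, 2, -39, 29] -> [-5, -37, 7, 26, -2, 39, -29] -> [-2, 39, -29] -> [2, -39, 29] -> -8
  [12, 48, -18, 16, -46] -> [-46, 16, -18, 48, 12] -> [46, -16, 18, -48, -12] -> [-12] -> [12] -> 12
  [-13, -41, -31, 21, -50, -45, 19, 12, -48] -> [-48, 12, 19, -45, -50, 21, -31, -41, -13] -> [48, -12, -19, 45, 50, -21, 31, 41, 13] -> [50, -21, 31, 41, 13] -> [-50, 21, -31, -41, -13] -> -114
  [39, -43, 47, 47, -15, -22, 3, -26, -42, -31] -> [-31, -42, -26, 3, -22, -15, 47, 47, -43, 39] -> [31, 42, 26, -3, 22, 15, -47, -47, 43, -39] -> [22, 15, -47, -47, 43, -39] -> [-22, -15, 47, 47, -43, 39] -> 53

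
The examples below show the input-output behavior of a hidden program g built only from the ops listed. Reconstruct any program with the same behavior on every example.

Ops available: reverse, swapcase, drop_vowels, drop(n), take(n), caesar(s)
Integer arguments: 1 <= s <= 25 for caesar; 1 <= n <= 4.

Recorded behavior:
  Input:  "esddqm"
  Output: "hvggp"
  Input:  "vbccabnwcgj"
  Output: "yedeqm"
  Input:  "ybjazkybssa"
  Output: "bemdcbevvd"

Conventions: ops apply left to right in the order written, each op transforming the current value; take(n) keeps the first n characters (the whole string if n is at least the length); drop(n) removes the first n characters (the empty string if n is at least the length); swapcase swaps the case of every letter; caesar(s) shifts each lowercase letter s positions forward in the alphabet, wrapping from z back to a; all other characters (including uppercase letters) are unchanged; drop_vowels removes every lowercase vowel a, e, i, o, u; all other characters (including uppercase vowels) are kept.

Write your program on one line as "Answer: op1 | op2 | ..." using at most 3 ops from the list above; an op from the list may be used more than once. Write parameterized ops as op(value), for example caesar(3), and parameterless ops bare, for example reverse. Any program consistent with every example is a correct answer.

caesar(24) | drop_vowels | caesar(5)

Check, running the answer program on each example:
  "esddqm" -> "cqbbok" -> "cqbbk" -> "hvggp"
  "vbccabnwcgj" -> "tzaayzluaeh" -> "tzyzlh" -> "yedeqm"
  "ybjazkybssa" -> "wzhyxiwzqqy" -> "wzhyxwzqqy" -> "bemdcbevvd"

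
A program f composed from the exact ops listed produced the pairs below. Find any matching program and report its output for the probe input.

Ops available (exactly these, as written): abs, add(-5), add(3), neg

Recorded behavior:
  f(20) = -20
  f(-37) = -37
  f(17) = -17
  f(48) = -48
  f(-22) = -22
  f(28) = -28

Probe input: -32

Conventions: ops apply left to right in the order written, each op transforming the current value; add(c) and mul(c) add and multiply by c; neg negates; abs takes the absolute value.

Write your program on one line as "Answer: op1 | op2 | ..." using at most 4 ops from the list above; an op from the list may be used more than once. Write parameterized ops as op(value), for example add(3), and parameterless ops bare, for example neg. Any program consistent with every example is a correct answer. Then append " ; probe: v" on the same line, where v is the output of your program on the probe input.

neg | abs | neg ; probe: -32

Check, running the answer program on each example:
  20 -> -20 -> 20 -> -20
  -37 -> 37 -> 37 -> -37
  17 -> -17 -> 17 -> -17
  48 -> -48 -> 48 -> -48
  -22 -> 22 -> 22 -> -22
  28 -> -28 -> 28 -> -28
  probe: -32 -> 32 -> 32 -> -32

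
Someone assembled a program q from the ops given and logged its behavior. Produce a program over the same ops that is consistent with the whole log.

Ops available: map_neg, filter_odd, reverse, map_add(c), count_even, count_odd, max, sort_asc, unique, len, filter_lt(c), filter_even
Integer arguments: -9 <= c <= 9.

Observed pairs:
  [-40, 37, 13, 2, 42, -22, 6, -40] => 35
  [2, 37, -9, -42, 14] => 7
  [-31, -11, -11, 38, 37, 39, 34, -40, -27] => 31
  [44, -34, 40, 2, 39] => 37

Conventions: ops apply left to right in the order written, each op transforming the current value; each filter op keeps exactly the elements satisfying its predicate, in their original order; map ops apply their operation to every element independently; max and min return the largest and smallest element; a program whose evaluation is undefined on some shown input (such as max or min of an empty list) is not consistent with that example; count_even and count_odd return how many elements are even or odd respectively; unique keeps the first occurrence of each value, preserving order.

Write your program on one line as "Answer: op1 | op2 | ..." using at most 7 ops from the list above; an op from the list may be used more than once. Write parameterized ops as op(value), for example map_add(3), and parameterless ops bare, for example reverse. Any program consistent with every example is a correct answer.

filter_even | unique | map_add(-8) | map_add(1) | sort_asc | max

Check, running the answer program on each example:
  [-40, 37, 13, 2, 42, -22, 6, -40] -> [-40, 2, 42, -22, 6, -40] -> [-40, 2, 42, -22, 6] -> [-48, -6, 34, -30, -2] -> [-47, -5, 35, -29, -1] -> [-47, -29, -5, -1, 35] -> 35
  [2, 37, -9, -42, 14] -> [2, -42, 14] -> [2, -42, 14] -> [-6, -50, 6] -> [-5, -49, 7] -> [-49, -5, 7] -> 7
  [-31, -11, -11, 38, 37, 39, 34, -40, -27] -> [38, 34, -40] -> [38, 34, -40] -> [30, 26, -48] -> [31, 27, -47] -> [-47, 27, 31] -> 31
  [44, -34, 40, 2, 39] -> [44, -34, 40, 2] -> [44, -34, 40, 2] -> [36, -42, 32, -6] -> [37, -41, 33, -5] -> [-41, -5, 33, 37] -> 37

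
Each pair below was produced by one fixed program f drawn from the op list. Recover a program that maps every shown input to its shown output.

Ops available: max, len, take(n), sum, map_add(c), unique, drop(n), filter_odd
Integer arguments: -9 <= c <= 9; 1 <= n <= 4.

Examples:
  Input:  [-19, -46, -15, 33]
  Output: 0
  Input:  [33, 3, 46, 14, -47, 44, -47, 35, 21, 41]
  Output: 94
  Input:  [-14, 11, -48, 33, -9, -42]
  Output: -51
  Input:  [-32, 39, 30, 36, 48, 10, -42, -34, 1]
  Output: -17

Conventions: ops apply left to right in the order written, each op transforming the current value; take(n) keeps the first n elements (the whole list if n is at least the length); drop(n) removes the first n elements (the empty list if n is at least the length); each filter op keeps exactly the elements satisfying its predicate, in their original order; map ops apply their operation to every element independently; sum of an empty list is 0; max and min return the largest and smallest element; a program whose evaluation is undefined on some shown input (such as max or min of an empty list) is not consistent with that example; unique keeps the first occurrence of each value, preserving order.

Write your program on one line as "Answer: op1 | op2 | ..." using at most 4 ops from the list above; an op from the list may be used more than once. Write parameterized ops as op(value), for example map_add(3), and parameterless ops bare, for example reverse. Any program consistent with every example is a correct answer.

unique | drop(4) | sum

Check, running the answer program on each example:
  [-19, -46, -15, 33] -> [-19, -46, -15, 33] -> [] -> 0
  [33, 3, 46, 14, -47, 44, -47, 35, 21, 41] -> [33, 3, 46, 14, -47, 44, 35, 21, 41] -> [-47, 44, 35, 21, 41] -> 94
  [-14, 11, -48, 33, -9, -42] -> [-14, 11, -48, 33, -9, -42] -> [-9, -42] -> -51
  [-32, 39, 30, 36, 48, 10, -42, -34, 1] -> [-32, 39, 30, 36, 48, 10, -42, -34, 1] -> [48, 10, -42, -34, 1] -> -17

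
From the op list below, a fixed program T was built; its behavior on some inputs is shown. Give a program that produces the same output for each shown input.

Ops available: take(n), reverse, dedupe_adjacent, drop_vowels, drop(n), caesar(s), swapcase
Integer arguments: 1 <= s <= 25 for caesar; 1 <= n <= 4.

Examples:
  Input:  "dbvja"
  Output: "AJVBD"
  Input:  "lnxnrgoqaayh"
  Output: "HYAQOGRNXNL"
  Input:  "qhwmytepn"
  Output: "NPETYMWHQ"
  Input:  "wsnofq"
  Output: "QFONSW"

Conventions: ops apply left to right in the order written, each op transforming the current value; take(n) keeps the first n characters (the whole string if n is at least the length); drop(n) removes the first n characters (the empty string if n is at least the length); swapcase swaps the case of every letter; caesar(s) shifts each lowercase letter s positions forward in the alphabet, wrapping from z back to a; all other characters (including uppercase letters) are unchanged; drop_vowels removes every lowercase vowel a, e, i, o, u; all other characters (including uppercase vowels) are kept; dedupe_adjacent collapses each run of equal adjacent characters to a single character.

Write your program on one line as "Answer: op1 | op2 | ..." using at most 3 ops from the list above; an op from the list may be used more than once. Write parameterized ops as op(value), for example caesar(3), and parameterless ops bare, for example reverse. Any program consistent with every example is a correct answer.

reverse | swapcase | dedupe_adjacent

Check, running the answer program on each example:
  "dbvja" -> "ajvbd" -> "AJVBD" -> "AJVBD"
  "lnxnrgoqaayh" -> "hyaaqogrnxnl" -> "HYAAQOGRNXNL" -> "HYAQOGRNXNL"
  "qhwmytepn" -> "npetymwhq" -> "NPETYMWHQ" -> "NPETYMWHQ"
  "wsnofq" -> "qfonsw" -> "QFONSW" -> "QFONSW"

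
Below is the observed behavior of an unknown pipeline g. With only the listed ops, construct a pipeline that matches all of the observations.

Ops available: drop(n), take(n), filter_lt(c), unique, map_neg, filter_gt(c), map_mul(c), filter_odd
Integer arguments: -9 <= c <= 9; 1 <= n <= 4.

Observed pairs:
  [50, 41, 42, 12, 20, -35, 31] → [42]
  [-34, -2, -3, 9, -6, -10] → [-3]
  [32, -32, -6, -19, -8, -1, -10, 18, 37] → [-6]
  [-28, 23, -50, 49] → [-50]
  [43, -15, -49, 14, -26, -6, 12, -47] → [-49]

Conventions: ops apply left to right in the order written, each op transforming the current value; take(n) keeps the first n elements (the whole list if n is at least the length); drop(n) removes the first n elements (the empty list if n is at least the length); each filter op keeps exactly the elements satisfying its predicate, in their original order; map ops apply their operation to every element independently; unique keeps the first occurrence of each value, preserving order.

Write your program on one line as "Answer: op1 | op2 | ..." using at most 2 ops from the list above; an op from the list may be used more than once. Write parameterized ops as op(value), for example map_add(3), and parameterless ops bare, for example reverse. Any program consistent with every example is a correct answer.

drop(2) | take(1)

Check, running the answer program on each example:
  [50, 41, 42, 12, 20, -35, 31] -> [42, 12, 20, -35, 31] -> [42]
  [-34, -2, -3, 9, -6, -10] -> [-3, 9, -6, -10] -> [-3]
  [32, -32, -6, -19, -8, -1, -10, 18, 37] -> [-6, -19, -8, -1, -10, 18, 37] -> [-6]
  [-28, 23, -50, 49] -> [-50, 49] -> [-50]
  [43, -15, -49, 14, -26, -6, 12, -47] -> [-49, 14, -26, -6, 12, -47] -> [-49]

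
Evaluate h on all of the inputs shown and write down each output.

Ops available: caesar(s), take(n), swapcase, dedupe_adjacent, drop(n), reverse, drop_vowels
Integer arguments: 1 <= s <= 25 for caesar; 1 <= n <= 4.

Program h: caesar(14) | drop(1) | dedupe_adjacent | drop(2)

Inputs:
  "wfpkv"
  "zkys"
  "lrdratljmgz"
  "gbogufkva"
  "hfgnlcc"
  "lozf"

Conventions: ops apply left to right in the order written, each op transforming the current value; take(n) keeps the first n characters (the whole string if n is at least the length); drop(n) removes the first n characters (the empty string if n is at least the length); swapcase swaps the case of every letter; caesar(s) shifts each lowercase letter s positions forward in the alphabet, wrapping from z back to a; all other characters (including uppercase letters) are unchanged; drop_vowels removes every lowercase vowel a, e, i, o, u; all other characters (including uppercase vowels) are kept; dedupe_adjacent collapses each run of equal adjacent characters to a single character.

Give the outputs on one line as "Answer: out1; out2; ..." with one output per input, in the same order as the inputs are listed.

Execution, op by op:
  "wfpkv" -> "ktdyj" -> "tdyj" -> "tdyj" -> "yj"
  "zkys" -> "nymg" -> "ymg" -> "ymg" -> "g"
  "lrdratljmgz" -> "zfrfohzxaun" -> "frfohzxaun" -> "frfohzxaun" -> "fohzxaun"
  "gbogufkva" -> "upcuityjo" -> "pcuityjo" -> "pcuityjo" -> "uityjo"
  "hfgnlcc" -> "vtubzqq" -> "tubzqq" -> "tubzq" -> "bzq"
  "lozf" -> "zcnt" -> "cnt" -> "cnt" -> "t"

"yj"; "g"; "fohzxaun"; "uityjo"; "bzq"; "t"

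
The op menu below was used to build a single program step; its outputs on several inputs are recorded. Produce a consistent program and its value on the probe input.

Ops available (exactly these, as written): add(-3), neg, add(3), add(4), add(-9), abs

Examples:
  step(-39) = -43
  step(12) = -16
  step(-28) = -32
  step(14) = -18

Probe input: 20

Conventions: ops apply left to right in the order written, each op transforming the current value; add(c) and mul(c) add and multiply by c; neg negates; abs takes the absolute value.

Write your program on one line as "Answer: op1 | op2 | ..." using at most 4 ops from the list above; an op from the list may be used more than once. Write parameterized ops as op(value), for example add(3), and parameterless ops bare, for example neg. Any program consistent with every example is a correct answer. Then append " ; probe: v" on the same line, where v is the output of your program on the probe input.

abs | add(4) | neg ; probe: -24

Check, running the answer program on each example:
  -39 -> 39 -> 43 -> -43
  12 -> 12 -> 16 -> -16
  -28 -> 28 -> 32 -> -32
  14 -> 14 -> 18 -> -18
  probe: 20 -> 20 -> 24 -> -24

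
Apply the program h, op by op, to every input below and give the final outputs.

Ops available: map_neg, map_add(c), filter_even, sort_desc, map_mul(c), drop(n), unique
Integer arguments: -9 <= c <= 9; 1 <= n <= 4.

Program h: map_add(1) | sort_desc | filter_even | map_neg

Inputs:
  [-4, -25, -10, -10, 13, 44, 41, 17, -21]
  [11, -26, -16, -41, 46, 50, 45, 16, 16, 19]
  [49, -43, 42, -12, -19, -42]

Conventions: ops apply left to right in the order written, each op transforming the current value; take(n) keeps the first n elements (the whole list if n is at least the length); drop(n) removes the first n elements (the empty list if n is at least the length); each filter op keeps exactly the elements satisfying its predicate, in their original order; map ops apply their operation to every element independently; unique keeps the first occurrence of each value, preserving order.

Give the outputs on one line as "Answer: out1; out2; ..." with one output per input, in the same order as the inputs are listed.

Execution, op by op:
  [-4, -25, -10, -10, 13, 44, 41, 17, -21] -> [-3, -24, -9, -9, 14, 45, 42, 18, -20] -> [45, 42, 18, 14, -3, -9, -9, -20, -24] -> [42, 18, 14, -20, -24] -> [-42, -18, -14, 20, 24]
  [11, -26, -16, -41, 46, 50, 45, 16, 16, 19] -> [12, -25, -15, -40, 47, 51, 46, 17, 17, 20] -> [51, 47, 46, 20, 17, 17, 12, -15, -25, -40] -> [46, 20, 12, -40] -> [-46, -20, -12, 40]
  [49, -43, 42, -12, -19, -42] -> [50, -42, 43, -11, -18, -41] -> [50, 43, -11, -18, -41, -42] -> [50, -18, -42] -> [-50, 18, 42]

[-42, -18, -14, 20, 24]; [-46, -20, -12, 40]; [-50, 18, 42]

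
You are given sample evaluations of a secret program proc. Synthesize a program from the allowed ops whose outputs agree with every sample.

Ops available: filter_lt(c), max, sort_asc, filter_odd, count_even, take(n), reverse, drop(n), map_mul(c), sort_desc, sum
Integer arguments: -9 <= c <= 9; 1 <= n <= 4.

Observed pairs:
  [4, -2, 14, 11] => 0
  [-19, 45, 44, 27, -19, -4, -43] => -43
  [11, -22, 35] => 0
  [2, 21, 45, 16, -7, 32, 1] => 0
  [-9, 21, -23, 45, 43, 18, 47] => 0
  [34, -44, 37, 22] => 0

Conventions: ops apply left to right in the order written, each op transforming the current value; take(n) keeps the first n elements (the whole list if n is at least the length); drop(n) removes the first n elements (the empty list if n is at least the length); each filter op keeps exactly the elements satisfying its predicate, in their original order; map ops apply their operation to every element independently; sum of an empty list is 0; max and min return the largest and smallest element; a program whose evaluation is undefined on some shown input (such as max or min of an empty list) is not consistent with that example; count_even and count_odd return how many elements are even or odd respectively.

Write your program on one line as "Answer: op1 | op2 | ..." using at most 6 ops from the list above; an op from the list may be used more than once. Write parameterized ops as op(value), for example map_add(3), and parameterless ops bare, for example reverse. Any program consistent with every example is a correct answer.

reverse | filter_lt(-7) | reverse | drop(2) | sum

Check, running the answer program on each example:
  [4, -2, 14, 11] -> [11, 14, -2, 4] -> [] -> [] -> [] -> 0
  [-19, 45, 44, 27, -19, -4, -43] -> [-43, -4, -19, 27, 44, 45, -19] -> [-43, -19, -19] -> [-19, -19, -43] -> [-43] -> -43
  [11, -22, 35] -> [35, -22, 11] -> [-22] -> [-22] -> [] -> 0
  [2, 21, 45, 16, -7, 32, 1] -> [1, 32, -7, 16, 45, 21, 2] -> [] -> [] -> [] -> 0
  [-9, 21, -23, 45, 43, 18, 47] -> [47, 18, 43, 45, -23, 21, -9] -> [-23, -9] -> [-9, -23] -> [] -> 0
  [34, -44, 37, 22] -> [22, 37, -44, 34] -> [-44] -> [-44] -> [] -> 0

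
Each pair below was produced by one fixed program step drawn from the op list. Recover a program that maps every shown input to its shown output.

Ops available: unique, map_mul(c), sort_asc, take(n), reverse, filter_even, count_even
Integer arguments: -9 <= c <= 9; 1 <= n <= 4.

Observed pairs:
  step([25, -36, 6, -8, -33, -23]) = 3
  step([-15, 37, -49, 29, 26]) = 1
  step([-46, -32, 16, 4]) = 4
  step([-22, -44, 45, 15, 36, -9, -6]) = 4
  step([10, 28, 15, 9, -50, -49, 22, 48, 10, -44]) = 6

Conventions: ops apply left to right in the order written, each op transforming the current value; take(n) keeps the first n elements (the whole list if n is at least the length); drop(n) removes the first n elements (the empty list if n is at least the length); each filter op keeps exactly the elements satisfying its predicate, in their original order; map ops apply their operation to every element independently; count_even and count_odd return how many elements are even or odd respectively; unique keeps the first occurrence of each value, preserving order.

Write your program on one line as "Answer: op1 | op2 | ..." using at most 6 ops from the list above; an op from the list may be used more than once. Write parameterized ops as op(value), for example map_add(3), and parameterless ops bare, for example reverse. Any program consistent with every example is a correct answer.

filter_even | reverse | sort_asc | unique | count_even

Check, running the answer program on each example:
  [25, -36, 6, -8, -33, -23] -> [-36, 6, -8] -> [-8, 6, -36] -> [-36, -8, 6] -> [-36, -8, 6] -> 3
  [-15, 37, -49, 29, 26] -> [26] -> [26] -> [26] -> [26] -> 1
  [-46, -32, 16, 4] -> [-46, -32, 16, 4] -> [4, 16, -32, -46] -> [-46, -32, 4, 16] -> [-46, -32, 4, 16] -> 4
  [-22, -44, 45, 15, 36, -9, -6] -> [-22, -44, 36, -6] -> [-6, 36, -44, -22] -> [-44, -22, -6, 36] -> [-44, -22, -6, 36] -> 4
  [10, 28, 15, 9, -50, -49, 22, 48, 10, -44] -> [10, 28, -50, 22, 48, 10, -44] -> [-44, 10, 48, 22, -50, 28, 10] -> [-50, -44, 10, 10, 22, 28, 48] -> [-50, -44, 10, 22, 28, 48] -> 6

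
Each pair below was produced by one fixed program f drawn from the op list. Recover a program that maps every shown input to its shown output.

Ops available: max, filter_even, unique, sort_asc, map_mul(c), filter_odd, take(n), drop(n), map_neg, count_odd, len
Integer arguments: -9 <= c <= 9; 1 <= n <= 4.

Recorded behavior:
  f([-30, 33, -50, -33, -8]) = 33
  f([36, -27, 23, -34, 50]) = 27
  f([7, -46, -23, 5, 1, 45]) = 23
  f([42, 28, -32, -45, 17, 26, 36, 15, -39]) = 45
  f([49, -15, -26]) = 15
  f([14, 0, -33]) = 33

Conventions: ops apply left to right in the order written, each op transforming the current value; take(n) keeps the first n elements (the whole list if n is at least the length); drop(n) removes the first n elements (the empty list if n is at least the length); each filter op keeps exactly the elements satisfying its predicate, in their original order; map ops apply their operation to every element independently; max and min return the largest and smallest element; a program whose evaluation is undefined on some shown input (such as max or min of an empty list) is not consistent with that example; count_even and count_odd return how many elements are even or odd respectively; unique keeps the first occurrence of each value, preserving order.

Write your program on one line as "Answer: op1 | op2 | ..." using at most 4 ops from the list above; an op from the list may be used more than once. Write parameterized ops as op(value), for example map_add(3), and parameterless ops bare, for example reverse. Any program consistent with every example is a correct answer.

filter_odd | map_neg | max

Check, running the answer program on each example:
  [-30, 33, -50, -33, -8] -> [33, -33] -> [-33, 33] -> 33
  [36, -27, 23, -34, 50] -> [-27, 23] -> [27, -23] -> 27
  [7, -46, -23, 5, 1, 45] -> [7, -23, 5, 1, 45] -> [-7, 23, -5, -1, -45] -> 23
  [42, 28, -32, -45, 17, 26, 36, 15, -39] -> [-45, 17, 15, -39] -> [45, -17, -15, 39] -> 45
  [49, -15, -26] -> [49, -15] -> [-49, 15] -> 15
  [14, 0, -33] -> [-33] -> [33] -> 33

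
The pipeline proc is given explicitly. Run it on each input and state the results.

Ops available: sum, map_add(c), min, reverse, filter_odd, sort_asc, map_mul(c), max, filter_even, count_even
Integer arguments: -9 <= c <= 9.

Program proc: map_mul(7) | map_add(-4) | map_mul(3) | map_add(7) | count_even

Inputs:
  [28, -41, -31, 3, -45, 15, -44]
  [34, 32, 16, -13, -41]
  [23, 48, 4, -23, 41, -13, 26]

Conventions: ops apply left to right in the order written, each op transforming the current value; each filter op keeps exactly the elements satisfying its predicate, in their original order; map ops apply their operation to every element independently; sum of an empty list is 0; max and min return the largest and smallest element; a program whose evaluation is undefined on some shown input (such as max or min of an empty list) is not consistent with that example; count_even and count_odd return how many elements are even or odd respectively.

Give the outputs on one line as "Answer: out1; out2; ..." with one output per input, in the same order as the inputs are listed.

5; 2; 4

Execution, op by op:
  [28, -41, -31, 3, -45, 15, -44] -> [196, -287, -217, 21, -315, 105, -308] -> [192, -291, -221, 17, -319, 101, -312] -> [576, -873, -663, 51, -957, 303, -936] -> [583, -866, -656, 58, -950, 310, -929] -> 5
  [34, 32, 16, -13, -41] -> [238, 224, 112, -91, -287] -> [234, 220, 108, -95, -291] -> [702, 660, 324, -285, -873] -> [709, 667, 331, -278, -866] -> 2
  [23, 48, 4, -23, 41, -13, 26] -> [161, 336, 28, -161, 287, -91, 182] -> [157, 332, 24, -165, 283, -95, 178] -> [471, 996, 72, -495, 849, -285, 534] -> [478, 1003, 79, -488, 856, -278, 541] -> 4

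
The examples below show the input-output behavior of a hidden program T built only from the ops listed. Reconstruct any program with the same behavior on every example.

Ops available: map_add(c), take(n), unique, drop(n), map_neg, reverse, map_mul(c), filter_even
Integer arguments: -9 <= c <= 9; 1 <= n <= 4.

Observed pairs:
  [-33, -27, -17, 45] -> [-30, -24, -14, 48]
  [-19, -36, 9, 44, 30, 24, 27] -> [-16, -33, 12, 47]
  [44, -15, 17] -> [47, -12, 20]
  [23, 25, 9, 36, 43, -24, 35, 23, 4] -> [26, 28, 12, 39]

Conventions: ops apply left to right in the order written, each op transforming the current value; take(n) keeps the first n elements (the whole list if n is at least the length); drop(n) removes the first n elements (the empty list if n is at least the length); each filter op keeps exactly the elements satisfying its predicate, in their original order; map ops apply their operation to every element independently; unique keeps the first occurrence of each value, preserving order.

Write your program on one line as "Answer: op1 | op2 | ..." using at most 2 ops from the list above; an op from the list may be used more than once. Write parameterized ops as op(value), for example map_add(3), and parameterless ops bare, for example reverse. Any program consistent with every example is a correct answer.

take(4) | map_add(3)

Check, running the answer program on each example:
  [-33, -27, -17, 45] -> [-33, -27, -17, 45] -> [-30, -24, -14, 48]
  [-19, -36, 9, 44, 30, 24, 27] -> [-19, -36, 9, 44] -> [-16, -33, 12, 47]
  [44, -15, 17] -> [44, -15, 17] -> [47, -12, 20]
  [23, 25, 9, 36, 43, -24, 35, 23, 4] -> [23, 25, 9, 36] -> [26, 28, 12, 39]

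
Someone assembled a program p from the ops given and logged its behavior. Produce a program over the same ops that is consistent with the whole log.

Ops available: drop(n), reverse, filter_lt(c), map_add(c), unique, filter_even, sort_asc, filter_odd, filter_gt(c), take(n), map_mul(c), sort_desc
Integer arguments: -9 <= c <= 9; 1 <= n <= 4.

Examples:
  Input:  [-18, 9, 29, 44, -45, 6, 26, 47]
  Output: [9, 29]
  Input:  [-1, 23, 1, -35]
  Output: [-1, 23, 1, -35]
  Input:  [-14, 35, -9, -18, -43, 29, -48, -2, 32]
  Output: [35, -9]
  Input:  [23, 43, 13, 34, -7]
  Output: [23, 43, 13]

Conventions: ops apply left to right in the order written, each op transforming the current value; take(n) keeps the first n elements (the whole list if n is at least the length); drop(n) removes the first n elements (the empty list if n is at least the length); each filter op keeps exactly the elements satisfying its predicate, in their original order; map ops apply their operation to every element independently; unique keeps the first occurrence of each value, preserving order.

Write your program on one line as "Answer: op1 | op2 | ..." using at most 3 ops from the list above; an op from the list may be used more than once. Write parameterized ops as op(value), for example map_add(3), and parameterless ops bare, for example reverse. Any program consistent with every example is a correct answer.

take(4) | filter_odd

Check, running the answer program on each example:
  [-18, 9, 29, 44, -45, 6, 26, 47] -> [-18, 9, 29, 44] -> [9, 29]
  [-1, 23, 1, -35] -> [-1, 23, 1, -35] -> [-1, 23, 1, -35]
  [-14, 35, -9, -18, -43, 29, -48, -2, 32] -> [-14, 35, -9, -18] -> [35, -9]
  [23, 43, 13, 34, -7] -> [23, 43, 13, 34] -> [23, 43, 13]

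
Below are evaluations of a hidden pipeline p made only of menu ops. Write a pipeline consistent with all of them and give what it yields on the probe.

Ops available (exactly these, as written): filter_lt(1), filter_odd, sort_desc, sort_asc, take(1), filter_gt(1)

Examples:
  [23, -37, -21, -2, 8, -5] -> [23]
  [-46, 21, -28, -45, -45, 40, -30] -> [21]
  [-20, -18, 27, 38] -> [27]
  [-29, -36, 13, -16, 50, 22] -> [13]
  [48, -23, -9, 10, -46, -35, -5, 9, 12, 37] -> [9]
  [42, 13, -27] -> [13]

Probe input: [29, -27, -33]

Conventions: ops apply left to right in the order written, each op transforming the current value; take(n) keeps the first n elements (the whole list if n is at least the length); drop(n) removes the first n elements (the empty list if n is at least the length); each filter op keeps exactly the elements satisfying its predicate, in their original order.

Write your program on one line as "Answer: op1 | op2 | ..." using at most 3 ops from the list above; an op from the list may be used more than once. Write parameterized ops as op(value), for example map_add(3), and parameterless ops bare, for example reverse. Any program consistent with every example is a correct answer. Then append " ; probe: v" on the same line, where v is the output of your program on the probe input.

filter_odd | filter_gt(1) | take(1) ; probe: [29]

Check, running the answer program on each example:
  [23, -37, -21, -2, 8, -5] -> [23, -37, -21, -5] -> [23] -> [23]
  [-46, 21, -28, -45, -45, 40, -30] -> [21, -45, -45] -> [21] -> [21]
  [-20, -18, 27, 38] -> [27] -> [27] -> [27]
  [-29, -36, 13, -16, 50, 22] -> [-29, 13] -> [13] -> [13]
  [48, -23, -9, 10, -46, -35, -5, 9, 12, 37] -> [-23, -9, -35, -5, 9, 37] -> [9, 37] -> [9]
  [42, 13, -27] -> [13, -27] -> [13] -> [13]
  probe: [29, -27, -33] -> [29, -27, -33] -> [29] -> [29]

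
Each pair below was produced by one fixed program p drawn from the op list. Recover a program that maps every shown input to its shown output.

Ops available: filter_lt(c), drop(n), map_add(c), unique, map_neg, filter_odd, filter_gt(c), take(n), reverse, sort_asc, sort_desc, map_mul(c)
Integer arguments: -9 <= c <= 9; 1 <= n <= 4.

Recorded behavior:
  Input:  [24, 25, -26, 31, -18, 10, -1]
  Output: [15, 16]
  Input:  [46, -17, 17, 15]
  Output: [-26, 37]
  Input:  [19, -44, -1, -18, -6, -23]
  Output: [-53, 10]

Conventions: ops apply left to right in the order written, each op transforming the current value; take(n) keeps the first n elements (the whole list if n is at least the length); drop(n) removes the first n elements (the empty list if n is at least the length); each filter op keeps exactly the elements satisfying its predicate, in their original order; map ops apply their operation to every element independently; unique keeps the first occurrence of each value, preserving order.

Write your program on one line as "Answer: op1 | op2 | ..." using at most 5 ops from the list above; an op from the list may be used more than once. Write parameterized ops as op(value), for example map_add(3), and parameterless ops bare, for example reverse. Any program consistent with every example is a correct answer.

take(2) | map_add(-9) | sort_desc | sort_asc

Check, running the answer program on each example:
  [24, 25, -26, 31, -18, 10, -1] -> [24, 25] -> [15, 16] -> [16, 15] -> [15, 16]
  [46, -17, 17, 15] -> [46, -17] -> [37, -26] -> [37, -26] -> [-26, 37]
  [19, -44, -1, -18, -6, -23] -> [19, -44] -> [10, -53] -> [10, -53] -> [-53, 10]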